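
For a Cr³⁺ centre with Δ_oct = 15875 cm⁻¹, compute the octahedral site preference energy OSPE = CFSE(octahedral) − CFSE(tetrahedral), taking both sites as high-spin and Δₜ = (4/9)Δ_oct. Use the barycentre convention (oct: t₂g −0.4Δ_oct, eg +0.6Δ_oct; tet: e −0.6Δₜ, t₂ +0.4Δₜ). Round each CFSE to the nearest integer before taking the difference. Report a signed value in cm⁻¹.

Cr³⁺: group 6, so d-count = 6 − 3 = 3.
In an octahedral site d³ (HS) is t₂g³ eg⁰, giving CFSE(oct) = -1.2Δ_oct = -19050 cm⁻¹.
Tetrahedral e² t₂¹ gives -0.8Δₜ = -0.8 × (4/9) × 15875 = -5644 cm⁻¹.
Subtracting, OSPE = -19050 − (-5644) = -13406 cm⁻¹.

-13406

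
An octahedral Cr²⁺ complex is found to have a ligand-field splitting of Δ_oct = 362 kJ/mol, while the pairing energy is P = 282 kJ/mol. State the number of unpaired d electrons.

Cr is in group 6, so Cr²⁺ is d⁴ (6 − 2 = 4).
With Δ_oct > P the complex is low-spin.
Configuration: t₂g⁴ eg⁰.
Unpaired electrons: 2.

2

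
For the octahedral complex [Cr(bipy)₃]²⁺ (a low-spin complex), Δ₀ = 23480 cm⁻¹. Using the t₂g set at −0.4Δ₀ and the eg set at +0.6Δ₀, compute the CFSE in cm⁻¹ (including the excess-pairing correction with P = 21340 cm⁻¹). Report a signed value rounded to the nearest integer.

-16228

bipy is neutral, so the +2 overall charge sits on Cr: oxidation state +2.
Cr is in group 6, so Cr²⁺ is d⁴ (6 − 2 = 4).
Electron filling gives t₂g⁴ eg⁰.
The orbital stabilization is -1.6Δ₀ = -1.6 × 23480 = -37568 cm⁻¹.
Relative to high-spin t₂g³ eg¹ (0 paired), the low-spin configuration has 1 additional pair, contributing +1 × 21340 = +21340 cm⁻¹.
Overall CFSE = -37568 + 21340 = -16228 cm⁻¹.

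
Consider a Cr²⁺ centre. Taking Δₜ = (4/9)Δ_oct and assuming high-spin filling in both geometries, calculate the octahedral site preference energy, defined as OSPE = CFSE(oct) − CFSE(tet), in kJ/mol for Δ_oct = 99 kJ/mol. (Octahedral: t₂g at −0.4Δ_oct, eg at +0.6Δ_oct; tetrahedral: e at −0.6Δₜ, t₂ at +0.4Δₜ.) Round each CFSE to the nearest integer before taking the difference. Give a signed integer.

Cr sits in group 6; removing 2 electrons leaves Cr²⁺ with 6 − 2 = 4 d electrons.
In an octahedral site d⁴ (HS) is t₂g³ eg¹, giving CFSE(oct) = -0.6Δ_oct = -59 kJ/mol.
In a tetrahedral site the filling is e² t₂²: CFSE(tet) = -0.4Δₜ = -0.4 × (4/9)(99) = -18 kJ/mol.
OSPE = -59 − (-18) = -41 kJ/mol.

-41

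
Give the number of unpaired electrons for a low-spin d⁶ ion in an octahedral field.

Configuration: t2g^6 e_g^0, giving 0 unpaired electrons.

0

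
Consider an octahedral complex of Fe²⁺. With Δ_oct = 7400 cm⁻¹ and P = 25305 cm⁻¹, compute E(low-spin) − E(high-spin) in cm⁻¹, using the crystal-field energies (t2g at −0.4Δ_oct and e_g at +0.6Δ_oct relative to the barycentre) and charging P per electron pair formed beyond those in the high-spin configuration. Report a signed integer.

Group 8 minus oxidation state +2 gives a d⁶ configuration for Fe²⁺.
In the high-spin limit (t2g^4 e_g^2) the orbital term is -0.4Δ_oct = -2960 cm⁻¹, with no excess pairing.
Low-spin t2g^6 e_g^0 gives -2.4Δ_oct = -17760 cm⁻¹, but forming 2 extra pairs costs 2P = 50610 cm⁻¹, so E(LS) = -17760 + 50610 = 32850 cm⁻¹.
The difference is 32850 − (-2960) = 35810 cm⁻¹, so high-spin lies lower.

35810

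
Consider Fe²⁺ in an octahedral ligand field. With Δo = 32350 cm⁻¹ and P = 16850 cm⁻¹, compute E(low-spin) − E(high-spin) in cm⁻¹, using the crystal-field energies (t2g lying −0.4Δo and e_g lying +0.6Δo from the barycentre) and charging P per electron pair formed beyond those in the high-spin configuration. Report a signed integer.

Fe is in group 8, so Fe²⁺ is d⁶ (8 − 2 = 6).
High-spin d⁶ fills as t2g^4 e_g^2 with CFSE 4(−0.4) + 2(+0.6) = -0.4Δo = -12940 cm⁻¹.
Low-spin: t2g^6 e_g^0, orbital CFSE = -2.4Δo = -77640 cm⁻¹; plus 2 excess pairs × P = +33700 cm⁻¹; total -43940 cm⁻¹.
E(LS) − E(HS) = -43940 − (-12940) = -31000 cm⁻¹.

-31000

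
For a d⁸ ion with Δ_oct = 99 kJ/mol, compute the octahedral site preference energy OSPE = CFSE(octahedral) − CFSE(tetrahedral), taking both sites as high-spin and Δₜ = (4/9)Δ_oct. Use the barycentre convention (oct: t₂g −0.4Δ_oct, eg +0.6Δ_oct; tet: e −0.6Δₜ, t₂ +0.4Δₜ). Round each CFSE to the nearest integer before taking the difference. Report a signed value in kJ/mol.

-84

Octahedral (high-spin): t2g^6 e_g^2, CFSE = 6(−0.4) + 2(+0.6) = -1.2Δ_oct = -1.2 × 99 = -119 kJ/mol.
In a tetrahedral site the filling is e^4 t2^4: CFSE(tet) = -0.8Δₜ = -0.8 × (4/9)(99) = -35 kJ/mol.
Subtracting, OSPE = -119 − (-35) = -84 kJ/mol.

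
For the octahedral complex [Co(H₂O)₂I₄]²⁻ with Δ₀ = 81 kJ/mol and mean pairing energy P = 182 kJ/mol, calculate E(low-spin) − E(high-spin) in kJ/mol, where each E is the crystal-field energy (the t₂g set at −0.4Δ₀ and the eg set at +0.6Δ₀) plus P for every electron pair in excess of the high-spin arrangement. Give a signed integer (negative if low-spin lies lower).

101

Ligand charges: 2×(+0) from H₂O and 4×(-1) from I⁻ sum to -4; with overall charge -2, Co is +2.
Co²⁺: group 9, so d-count = 9 − 2 = 7.
High-spin: t₂g⁵ eg², CFSE = -0.8Δ₀ = -65 kJ/mol.
For low-spin the configuration is t₂g⁶ eg¹: orbital energy -1.8 × 81 = -146 kJ/mol, and 1 additional pair relative to high-spin adds 182 kJ/mol, giving 36 kJ/mol.
The difference is 36 − (-65) = 101 kJ/mol, so high-spin lies lower.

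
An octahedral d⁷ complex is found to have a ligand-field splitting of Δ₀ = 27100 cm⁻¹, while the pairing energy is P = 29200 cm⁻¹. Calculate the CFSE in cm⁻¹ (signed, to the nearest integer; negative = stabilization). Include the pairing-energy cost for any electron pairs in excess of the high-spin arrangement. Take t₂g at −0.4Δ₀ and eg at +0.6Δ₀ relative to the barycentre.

Since Δ₀ = 27100 cm⁻¹ < P = 29200 cm⁻¹, the complex adopts the high-spin configuration.
Filling d⁷ accordingly: t₂g⁵ eg².
Orbital CFSE = -0.8Δ₀ = -0.8 × 27100 = -21680 cm⁻¹.
High-spin has no excess pairs, so no pairing correction applies.

-21680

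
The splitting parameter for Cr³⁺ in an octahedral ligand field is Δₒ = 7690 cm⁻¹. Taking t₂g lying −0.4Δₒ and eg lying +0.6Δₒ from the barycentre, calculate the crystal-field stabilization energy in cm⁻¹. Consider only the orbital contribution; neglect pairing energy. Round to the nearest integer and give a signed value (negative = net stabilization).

Cr sits in group 6; removing 3 electrons leaves Cr³⁺ with 6 − 3 = 3 d electrons.
For octahedral d³ the high- and low-spin configurations coincide.
Configuration: t₂g³ eg⁰.
The orbital stabilization is -1.2Δₒ = -1.2 × 7690 = -9228 cm⁻¹.

-9228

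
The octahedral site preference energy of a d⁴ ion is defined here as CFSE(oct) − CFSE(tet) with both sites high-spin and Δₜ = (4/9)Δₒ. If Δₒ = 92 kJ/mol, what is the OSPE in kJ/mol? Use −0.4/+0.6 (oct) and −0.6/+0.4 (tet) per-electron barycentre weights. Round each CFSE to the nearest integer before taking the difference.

In an octahedral site d⁴ (HS) is t₂g³ eg¹, giving CFSE(oct) = -0.6Δₒ = -55 kJ/mol.
Tetrahedral: e² t₂², CFSE = 2(−0.6) + 2(+0.4) = -0.4Δₜ = -0.4 × (4/9) × 92 = -16 kJ/mol.
OSPE = -55 − (-16) = -39 kJ/mol.

-39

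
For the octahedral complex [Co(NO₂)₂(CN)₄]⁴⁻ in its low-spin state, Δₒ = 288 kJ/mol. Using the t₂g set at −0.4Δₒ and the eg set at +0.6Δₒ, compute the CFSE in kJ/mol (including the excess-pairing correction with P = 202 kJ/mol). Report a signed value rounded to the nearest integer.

Ligand charges: 2×(-1) from NO₂⁻ and 4×(-1) from CN⁻ sum to -6; with overall charge -4, Co is +2.
Group 9 minus oxidation state +2 gives a d⁷ configuration for Co²⁺.
Electron filling gives t₂g⁶ eg¹.
The orbital stabilization is -1.8Δₒ = -1.8 × 288 = -518 kJ/mol.
High-spin d⁷ would be t₂g⁵ eg² with 2 pairs; low-spin has 3, so 1 excess pair costs +1P = +202 kJ/mol.
Combining: -518 + 202 = -316 kJ/mol.

-316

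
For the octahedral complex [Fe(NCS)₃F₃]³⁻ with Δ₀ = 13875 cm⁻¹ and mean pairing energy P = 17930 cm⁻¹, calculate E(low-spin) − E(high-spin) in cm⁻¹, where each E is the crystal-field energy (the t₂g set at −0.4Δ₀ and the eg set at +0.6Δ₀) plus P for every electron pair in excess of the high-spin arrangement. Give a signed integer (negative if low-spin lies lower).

8110

Ligand charges: 3×(-1) from NCS⁻ and 3×(-1) from F⁻ sum to -6; with overall charge -3, Fe is +3.
Fe³⁺: group 8, so d-count = 8 − 3 = 5.
High-spin: t₂g³ eg², CFSE = 0.0Δ₀ = 0 cm⁻¹.
For low-spin the configuration is t₂g⁵ eg⁰: orbital energy -2.0 × 13875 = -27750 cm⁻¹, and 2 additional pairs relative to high-spin add 35860 cm⁻¹, giving 8110 cm⁻¹.
Thus E(LS) − E(HS) = 8110 cm⁻¹.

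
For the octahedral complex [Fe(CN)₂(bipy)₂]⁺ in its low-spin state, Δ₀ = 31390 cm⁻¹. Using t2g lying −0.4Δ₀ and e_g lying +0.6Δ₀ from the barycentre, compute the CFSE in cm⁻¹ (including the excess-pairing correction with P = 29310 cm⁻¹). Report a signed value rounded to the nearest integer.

-4160

Ligand charges: 2×(-1) from CN⁻ and 2×(+0) from bipy sum to -2; with overall charge +1, Fe is +3.
Fe³⁺: group 8, so d-count = 8 − 3 = 5.
Electron filling gives t2g^5 e_g^0.
The orbital stabilization is -2.0Δ₀ = -2.0 × 31390 = -62780 cm⁻¹.
Relative to high-spin t2g^3 e_g^2 (0 paired), the low-spin configuration has 2 additional pairs, contributing +2 × 29310 = +58620 cm⁻¹.
Overall CFSE = -62780 + 58620 = -4160 cm⁻¹.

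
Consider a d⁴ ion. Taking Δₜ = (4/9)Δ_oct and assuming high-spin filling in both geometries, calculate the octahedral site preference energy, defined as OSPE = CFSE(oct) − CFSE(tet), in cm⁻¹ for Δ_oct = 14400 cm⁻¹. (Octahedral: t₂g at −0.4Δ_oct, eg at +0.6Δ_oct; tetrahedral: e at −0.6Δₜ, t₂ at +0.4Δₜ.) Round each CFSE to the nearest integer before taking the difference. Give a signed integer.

-6080

In an octahedral site d⁴ (HS) is t2g^3 e_g^1, giving CFSE(oct) = -0.6Δ_oct = -8640 cm⁻¹.
In a tetrahedral site the filling is e^2 t2^2: CFSE(tet) = -0.4Δₜ = -0.4 × (4/9)(14400) = -2560 cm⁻¹.
Subtracting, OSPE = -8640 − (-2560) = -6080 cm⁻¹.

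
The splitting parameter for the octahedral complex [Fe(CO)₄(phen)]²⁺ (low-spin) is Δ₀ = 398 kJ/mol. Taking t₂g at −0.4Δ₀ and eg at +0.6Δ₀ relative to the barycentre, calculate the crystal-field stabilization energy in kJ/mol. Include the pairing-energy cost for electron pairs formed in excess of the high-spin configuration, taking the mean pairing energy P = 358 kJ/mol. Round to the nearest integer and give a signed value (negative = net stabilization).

Ligand charges: 4×(+0) from CO and 1×(+0) from phen sum to +0; with overall charge +2, Fe is +2.
Fe sits in group 8; removing 2 electrons leaves Fe²⁺ with 8 − 2 = 6 d electrons.
Electron filling gives t₂g⁶ eg⁰.
CFSE(orbital) = 6×(-0.4Δ₀) + 0×(0.6Δ₀) = -2.4Δ₀; with Δ₀ = 398 kJ/mol that is -955 kJ/mol.
Pairing penalty: 3 pairs vs 1 in the high-spin reference → 2 extra × P = 716 kJ/mol.
Overall CFSE = -955 + 716 = -239 kJ/mol.

-239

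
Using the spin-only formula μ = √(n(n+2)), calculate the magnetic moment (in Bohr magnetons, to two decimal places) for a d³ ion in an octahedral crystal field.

3.87 Bohr magnetons

Configuration: t₂g³ eg⁰ → 3 unpaired electrons.
μ(spin-only) = √[3(3+2)] = √15 ≈ 3.87 Bohr magnetons.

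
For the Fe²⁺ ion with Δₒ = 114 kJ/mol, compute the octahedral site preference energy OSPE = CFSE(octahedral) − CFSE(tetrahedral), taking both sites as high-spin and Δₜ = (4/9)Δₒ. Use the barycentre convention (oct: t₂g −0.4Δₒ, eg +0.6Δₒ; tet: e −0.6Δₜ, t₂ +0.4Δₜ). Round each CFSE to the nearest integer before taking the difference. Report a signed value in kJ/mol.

-16

Group 8 minus oxidation state +2 gives a d⁶ configuration for Fe²⁺.
Octahedral high-spin t₂g⁴ eg²: CFSE = -0.4 × 114 = -46 kJ/mol.
Tetrahedral e³ t₂³ gives -0.6Δₜ = -0.6 × (4/9) × 114 = -30 kJ/mol.
OSPE = CFSE(oct) − CFSE(tet) = -46 − (-30) = -16 kJ/mol.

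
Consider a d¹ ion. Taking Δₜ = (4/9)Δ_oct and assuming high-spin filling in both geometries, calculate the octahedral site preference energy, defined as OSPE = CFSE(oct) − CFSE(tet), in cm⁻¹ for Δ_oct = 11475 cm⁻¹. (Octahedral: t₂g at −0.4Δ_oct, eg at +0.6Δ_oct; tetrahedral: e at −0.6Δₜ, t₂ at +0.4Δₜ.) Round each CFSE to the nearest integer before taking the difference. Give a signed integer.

-1530

Octahedral high-spin t2g^1 e_g^0: CFSE = -0.4 × 11475 = -4590 cm⁻¹.
In a tetrahedral site the filling is e^1 t2^0: CFSE(tet) = -0.6Δₜ = -0.6 × (4/9)(11475) = -3060 cm⁻¹.
Subtracting, OSPE = -4590 − (-3060) = -1530 cm⁻¹.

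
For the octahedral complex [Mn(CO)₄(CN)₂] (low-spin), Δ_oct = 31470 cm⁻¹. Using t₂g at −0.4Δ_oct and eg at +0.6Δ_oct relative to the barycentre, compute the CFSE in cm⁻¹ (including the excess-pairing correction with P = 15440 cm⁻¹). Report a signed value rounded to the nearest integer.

-32060

Ligand charges: 4×(+0) from CO and 2×(-1) from CN⁻ sum to -2; with overall charge +0, Mn is +2.
Group 7 minus oxidation state +2 gives a d⁵ configuration for Mn²⁺.
The d⁵ electrons fill as t₂g⁵ eg⁰.
CFSE(orbital) = 5×(-0.4Δ_oct) + 0×(0.6Δ_oct) = -2.0Δ_oct; with Δ_oct = 31470 cm⁻¹ that is -62940 cm⁻¹.
Pairing penalty: 2 pairs vs 0 in the high-spin reference → 2 extra × P = 30880 cm⁻¹.
Net CFSE = -62940 + 30880 = -32060 cm⁻¹.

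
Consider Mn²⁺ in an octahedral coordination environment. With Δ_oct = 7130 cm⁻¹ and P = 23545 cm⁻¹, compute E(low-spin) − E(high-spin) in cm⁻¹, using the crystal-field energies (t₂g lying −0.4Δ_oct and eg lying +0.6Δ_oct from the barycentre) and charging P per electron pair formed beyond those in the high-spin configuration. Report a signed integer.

32830

Group 7 minus oxidation state +2 gives a d⁵ configuration for Mn²⁺.
High-spin: t₂g³ eg², CFSE = 0.0Δ_oct = 0 cm⁻¹.
Low-spin: t₂g⁵ eg⁰, orbital CFSE = -2.0Δ_oct = -14260 cm⁻¹; plus 2 excess pairs × P = +47090 cm⁻¹; total 32830 cm⁻¹.
E(LS) − E(HS) = 32830 − (0) = 32830 cm⁻¹.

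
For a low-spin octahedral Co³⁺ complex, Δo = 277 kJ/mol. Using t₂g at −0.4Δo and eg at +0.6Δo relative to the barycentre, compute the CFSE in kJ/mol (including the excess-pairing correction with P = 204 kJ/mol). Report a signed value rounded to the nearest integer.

-257

Co sits in group 9; removing 3 electrons leaves Co³⁺ with 9 − 3 = 6 d electrons.
Electron filling gives t₂g⁶ eg⁰.
Orbital CFSE = 6(-0.4) + 0(0.6) = -2.4Δo = -2.4 × 277 = -665 kJ/mol.
Pairing penalty: 3 pairs vs 1 in the high-spin reference → 2 extra × P = 408 kJ/mol.
Net CFSE = -665 + 408 = -257 kJ/mol.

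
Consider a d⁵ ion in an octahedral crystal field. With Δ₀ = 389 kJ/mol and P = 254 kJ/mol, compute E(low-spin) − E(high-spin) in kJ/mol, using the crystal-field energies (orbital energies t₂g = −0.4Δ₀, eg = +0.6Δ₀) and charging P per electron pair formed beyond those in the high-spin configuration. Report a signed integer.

High-spin d⁵ fills as t₂g³ eg² with CFSE 3(−0.4) + 2(+0.6) = 0.0Δ₀ = 0 kJ/mol.
Low-spin t₂g⁵ eg⁰ gives -2.0Δ₀ = -778 kJ/mol, but forming 2 extra pairs costs 2P = 508 kJ/mol, so E(LS) = -778 + 508 = -270 kJ/mol.
E(LS) − E(HS) = -270 − (0) = -270 kJ/mol.

-270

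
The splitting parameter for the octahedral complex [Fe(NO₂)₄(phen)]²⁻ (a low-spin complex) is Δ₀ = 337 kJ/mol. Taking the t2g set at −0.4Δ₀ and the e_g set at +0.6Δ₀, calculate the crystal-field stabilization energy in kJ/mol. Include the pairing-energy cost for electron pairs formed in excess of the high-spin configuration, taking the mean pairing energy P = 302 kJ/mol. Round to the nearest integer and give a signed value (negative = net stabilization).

Ligand charges: 4×(-1) from NO₂⁻ and 1×(+0) from phen sum to -4; with overall charge -2, Fe is +2.
Fe²⁺: group 8, so d-count = 8 − 2 = 6.
Electron filling gives t2g^6 e_g^0.
Orbital CFSE = 6(-0.4) + 0(0.6) = -2.4Δ₀ = -2.4 × 337 = -809 kJ/mol.
Pairing penalty: 3 pairs vs 1 in the high-spin reference → 2 extra × P = 604 kJ/mol.
Net CFSE = -809 + 604 = -205 kJ/mol.

-205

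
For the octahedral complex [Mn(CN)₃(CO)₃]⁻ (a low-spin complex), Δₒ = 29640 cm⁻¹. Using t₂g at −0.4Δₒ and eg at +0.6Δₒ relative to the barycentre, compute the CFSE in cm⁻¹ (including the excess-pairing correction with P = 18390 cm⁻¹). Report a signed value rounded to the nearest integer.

-22500

Ligand charges: 3×(-1) from CN⁻ and 3×(+0) from CO sum to -3; with overall charge -1, Mn is +2.
Mn sits in group 7; removing 2 electrons leaves Mn²⁺ with 7 − 2 = 5 d electrons.
Configuration: t₂g⁵ eg⁰.
CFSE(orbital) = 5×(-0.4Δₒ) + 0×(0.6Δₒ) = -2.0Δₒ; with Δₒ = 29640 cm⁻¹ that is -59280 cm⁻¹.
Relative to high-spin t₂g³ eg² (0 paired), the low-spin configuration has 2 additional pairs, contributing +2 × 18390 = +36780 cm⁻¹.
Combining: -59280 + 36780 = -22500 cm⁻¹.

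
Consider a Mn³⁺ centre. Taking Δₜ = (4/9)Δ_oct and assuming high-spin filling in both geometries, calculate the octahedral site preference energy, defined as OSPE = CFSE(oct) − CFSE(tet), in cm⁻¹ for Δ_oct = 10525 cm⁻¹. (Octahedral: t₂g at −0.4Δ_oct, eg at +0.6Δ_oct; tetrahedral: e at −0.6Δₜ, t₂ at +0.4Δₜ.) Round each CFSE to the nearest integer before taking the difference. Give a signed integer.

-4444

Mn is in group 7, so Mn³⁺ is d⁴ (7 − 3 = 4).
Octahedral high-spin t₂g³ eg¹: CFSE = -0.6 × 10525 = -6315 cm⁻¹.
Tetrahedral: e² t₂², CFSE = 2(−0.6) + 2(+0.4) = -0.4Δₜ = -0.4 × (4/9) × 10525 = -1871 cm⁻¹.
OSPE = CFSE(oct) − CFSE(tet) = -6315 − (-1871) = -4444 cm⁻¹.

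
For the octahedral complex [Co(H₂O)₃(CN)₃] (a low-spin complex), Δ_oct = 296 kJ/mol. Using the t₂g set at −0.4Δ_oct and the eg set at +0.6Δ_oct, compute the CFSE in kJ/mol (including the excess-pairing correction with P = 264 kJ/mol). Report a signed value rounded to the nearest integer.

Ligand charges: 3×(+0) from H₂O and 3×(-1) from CN⁻ sum to -3; with overall charge +0, Co is +3.
Group 9 minus oxidation state +3 gives a d⁶ configuration for Co³⁺.
Configuration: t₂g⁶ eg⁰.
The orbital stabilization is -2.4Δ_oct = -2.4 × 296 = -710 kJ/mol.
Relative to high-spin t₂g⁴ eg² (1 paired), the low-spin configuration has 2 additional pairs, contributing +2 × 264 = +528 kJ/mol.
Net CFSE = -710 + 528 = -182 kJ/mol.

-182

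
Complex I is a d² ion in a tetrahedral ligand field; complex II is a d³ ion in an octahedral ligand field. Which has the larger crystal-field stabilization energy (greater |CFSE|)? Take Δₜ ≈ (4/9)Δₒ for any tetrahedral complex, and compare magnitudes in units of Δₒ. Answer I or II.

II

I: Tetrahedral splitting is small, so the complex is high-spin; e² t₂⁰, CFSE = -1.2Δₜ ≈ -0.53Δₒ.
II: For octahedral d³ the high- and low-spin configurations coincide; t₂g³ eg⁰, CFSE = -1.2Δₒ.
So II has the larger |CFSE|.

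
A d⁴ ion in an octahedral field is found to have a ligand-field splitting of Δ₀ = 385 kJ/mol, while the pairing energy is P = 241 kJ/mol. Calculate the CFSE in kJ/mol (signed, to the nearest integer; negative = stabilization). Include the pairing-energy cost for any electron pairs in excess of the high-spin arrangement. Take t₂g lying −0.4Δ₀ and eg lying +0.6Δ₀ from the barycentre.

-375

With Δ₀ > P the complex is low-spin.
Filling d⁴ accordingly: t₂g⁴ eg⁰.
Orbital CFSE = -1.6Δ₀ = -1.6 × 385 = -616 kJ/mol.
Excess pairs vs high-spin: 1 − 0 = 1; pairing cost = +241 kJ/mol.
Net CFSE = -616 + 241 = -375 kJ/mol.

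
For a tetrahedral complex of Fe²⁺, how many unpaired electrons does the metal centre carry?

4

Fe sits in group 8; removing 2 electrons leaves Fe²⁺ with 8 − 2 = 6 d electrons.
With tetrahedral geometry the complex is necessarily high-spin.
Configuration: e^3 t2^3, giving 4 unpaired electrons.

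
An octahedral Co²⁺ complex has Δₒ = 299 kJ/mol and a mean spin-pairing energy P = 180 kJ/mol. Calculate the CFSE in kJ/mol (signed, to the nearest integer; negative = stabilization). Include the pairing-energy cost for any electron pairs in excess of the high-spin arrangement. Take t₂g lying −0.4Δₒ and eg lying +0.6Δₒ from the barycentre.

-358

Co sits in group 9; removing 2 electrons leaves Co²⁺ with 9 − 2 = 7 d electrons.
Since Δₒ = 299 kJ/mol > P = 180 kJ/mol, the complex adopts the low-spin configuration.
Filling d⁷ accordingly: t₂g⁶ eg¹.
Orbital CFSE = -1.8Δₒ = -1.8 × 299 = -538 kJ/mol.
Excess pairs vs high-spin: 3 − 2 = 1; pairing cost = +180 kJ/mol.
Net CFSE = -538 + 180 = -358 kJ/mol.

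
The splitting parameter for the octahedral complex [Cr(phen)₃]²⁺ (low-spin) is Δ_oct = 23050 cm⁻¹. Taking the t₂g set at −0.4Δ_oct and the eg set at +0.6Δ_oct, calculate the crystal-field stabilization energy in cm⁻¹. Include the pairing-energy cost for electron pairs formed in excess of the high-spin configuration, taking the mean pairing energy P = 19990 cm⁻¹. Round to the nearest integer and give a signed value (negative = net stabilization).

-16890

phen is neutral, so the +2 overall charge sits on Cr: oxidation state +2.
Cr²⁺: group 6, so d-count = 6 − 2 = 4.
Configuration: t₂g⁴ eg⁰.
CFSE(orbital) = 4×(-0.4Δ_oct) + 0×(0.6Δ_oct) = -1.6Δ_oct; with Δ_oct = 23050 cm⁻¹ that is -36880 cm⁻¹.
Relative to high-spin t₂g³ eg¹ (0 paired), the low-spin configuration has 1 additional pair, contributing +1 × 19990 = +19990 cm⁻¹.
Overall CFSE = -36880 + 19990 = -16890 cm⁻¹.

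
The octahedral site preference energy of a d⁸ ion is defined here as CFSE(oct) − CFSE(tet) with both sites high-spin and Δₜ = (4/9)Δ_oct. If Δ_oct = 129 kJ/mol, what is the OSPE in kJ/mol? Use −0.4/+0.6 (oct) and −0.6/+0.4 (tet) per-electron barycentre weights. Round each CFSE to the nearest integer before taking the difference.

-109

Octahedral high-spin t2g^6 e_g^2: CFSE = -1.2 × 129 = -155 kJ/mol.
In a tetrahedral site the filling is e^4 t2^4: CFSE(tet) = -0.8Δₜ = -0.8 × (4/9)(129) = -46 kJ/mol.
Subtracting, OSPE = -155 − (-46) = -109 kJ/mol.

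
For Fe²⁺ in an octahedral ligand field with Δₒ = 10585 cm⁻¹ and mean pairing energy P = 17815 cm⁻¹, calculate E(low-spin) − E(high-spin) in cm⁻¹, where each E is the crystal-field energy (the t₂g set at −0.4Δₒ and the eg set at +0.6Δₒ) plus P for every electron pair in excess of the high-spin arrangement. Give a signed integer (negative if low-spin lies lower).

Group 8 minus oxidation state +2 gives a d⁶ configuration for Fe²⁺.
High-spin: t₂g⁴ eg², CFSE = -0.4Δₒ = -4234 cm⁻¹.
Low-spin: t₂g⁶ eg⁰, orbital CFSE = -2.4Δₒ = -25404 cm⁻¹; plus 2 excess pairs × P = +35630 cm⁻¹; total 10226 cm⁻¹.
Thus E(LS) − E(HS) = 14460 cm⁻¹.

14460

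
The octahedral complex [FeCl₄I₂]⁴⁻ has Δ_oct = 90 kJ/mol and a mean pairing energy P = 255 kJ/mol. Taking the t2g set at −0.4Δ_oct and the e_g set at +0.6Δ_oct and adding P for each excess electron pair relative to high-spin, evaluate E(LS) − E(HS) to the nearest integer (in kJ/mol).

Ligand charges: 4×(-1) from Cl⁻ and 2×(-1) from I⁻ sum to -6; with overall charge -4, Fe is +2.
Fe is in group 8, so Fe²⁺ is d⁶ (8 − 2 = 6).
High-spin d⁶ fills as t2g^4 e_g^2 with CFSE 4(−0.4) + 2(+0.6) = -0.4Δ_oct = -36 kJ/mol.
Low-spin t2g^6 e_g^0 gives -2.4Δ_oct = -216 kJ/mol, but forming 2 extra pairs costs 2P = 510 kJ/mol, so E(LS) = -216 + 510 = 294 kJ/mol.
Thus E(LS) − E(HS) = 330 kJ/mol.

330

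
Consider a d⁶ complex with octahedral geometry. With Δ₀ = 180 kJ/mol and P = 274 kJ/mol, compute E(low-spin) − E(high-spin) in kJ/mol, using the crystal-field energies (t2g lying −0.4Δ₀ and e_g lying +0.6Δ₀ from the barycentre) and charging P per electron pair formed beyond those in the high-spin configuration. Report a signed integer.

In the high-spin limit (t2g^4 e_g^2) the orbital term is -0.4Δ₀ = -72 kJ/mol, with no excess pairing.
Low-spin: t2g^6 e_g^0, orbital CFSE = -2.4Δ₀ = -432 kJ/mol; plus 2 excess pairs × P = +548 kJ/mol; total 116 kJ/mol.
Thus E(LS) − E(HS) = 188 kJ/mol.

188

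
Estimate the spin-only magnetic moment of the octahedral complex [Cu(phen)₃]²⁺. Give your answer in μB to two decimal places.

1.73 μB

phen is neutral, so the +2 overall charge sits on Cu: oxidation state +2.
Cu²⁺: group 11, so d-count = 11 − 2 = 9.
For octahedral d⁹ the high- and low-spin configurations coincide.
Configuration: t2g^6 e_g^3 → 1 unpaired electron.
μ(spin-only) = √[1(1+2)] = √3 ≈ 1.73 μB.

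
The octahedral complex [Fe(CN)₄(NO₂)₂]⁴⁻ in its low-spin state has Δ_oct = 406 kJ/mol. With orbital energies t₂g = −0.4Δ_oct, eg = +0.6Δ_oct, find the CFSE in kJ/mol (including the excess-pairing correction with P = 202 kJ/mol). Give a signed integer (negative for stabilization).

-570

Ligand charges: 4×(-1) from CN⁻ and 2×(-1) from NO₂⁻ sum to -6; with overall charge -4, Fe is +2.
Fe sits in group 8; removing 2 electrons leaves Fe²⁺ with 8 − 2 = 6 d electrons.
Electron filling gives t₂g⁶ eg⁰.
Orbital CFSE = 6(-0.4) + 0(0.6) = -2.4Δ_oct = -2.4 × 406 = -974 kJ/mol.
High-spin d⁶ would be t₂g⁴ eg² with 1 pair; low-spin has 3, so 2 excess pairs cost +2P = +404 kJ/mol.
Overall CFSE = -974 + 404 = -570 kJ/mol.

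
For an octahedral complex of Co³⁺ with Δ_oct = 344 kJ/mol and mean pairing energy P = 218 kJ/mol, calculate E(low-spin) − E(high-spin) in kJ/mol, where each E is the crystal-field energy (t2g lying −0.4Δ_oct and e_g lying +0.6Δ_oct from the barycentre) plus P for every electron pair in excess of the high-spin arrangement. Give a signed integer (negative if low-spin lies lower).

Co is in group 9, so Co³⁺ is d⁶ (9 − 3 = 6).
In the high-spin limit (t2g^4 e_g^2) the orbital term is -0.4Δ_oct = -138 kJ/mol, with no excess pairing.
Low-spin t2g^6 e_g^0 gives -2.4Δ_oct = -826 kJ/mol, but forming 2 extra pairs costs 2P = 436 kJ/mol, so E(LS) = -826 + 436 = -390 kJ/mol.
Thus E(LS) − E(HS) = -252 kJ/mol.

-252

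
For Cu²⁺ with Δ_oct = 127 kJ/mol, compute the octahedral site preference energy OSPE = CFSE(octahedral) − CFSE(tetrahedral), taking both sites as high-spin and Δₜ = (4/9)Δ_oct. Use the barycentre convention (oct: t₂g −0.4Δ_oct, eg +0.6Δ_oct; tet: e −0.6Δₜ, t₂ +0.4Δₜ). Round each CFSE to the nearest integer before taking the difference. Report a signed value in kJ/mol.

Cu is in group 11, so Cu²⁺ is d⁹ (11 − 2 = 9).
In an octahedral site d⁹ (HS) is t₂g⁶ eg³, giving CFSE(oct) = -0.6Δ_oct = -76 kJ/mol.
Tetrahedral: e⁴ t₂⁵, CFSE = 4(−0.6) + 5(+0.4) = -0.4Δₜ = -0.4 × (4/9) × 127 = -23 kJ/mol.
Subtracting, OSPE = -76 − (-23) = -53 kJ/mol.

-53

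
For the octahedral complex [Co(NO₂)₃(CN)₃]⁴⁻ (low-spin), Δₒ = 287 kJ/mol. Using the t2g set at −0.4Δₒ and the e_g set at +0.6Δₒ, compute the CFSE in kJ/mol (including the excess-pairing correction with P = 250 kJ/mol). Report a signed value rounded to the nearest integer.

-267

Ligand charges: 3×(-1) from NO₂⁻ and 3×(-1) from CN⁻ sum to -6; with overall charge -4, Co is +2.
Group 9 minus oxidation state +2 gives a d⁷ configuration for Co²⁺.
Electron filling gives t2g^6 e_g^1.
Orbital CFSE = 6(-0.4) + 1(0.6) = -1.8Δₒ = -1.8 × 287 = -517 kJ/mol.
High-spin d⁷ would be t2g^5 e_g^2 with 2 pairs; low-spin has 3, so 1 excess pair costs +1P = +250 kJ/mol.
Net CFSE = -517 + 250 = -267 kJ/mol.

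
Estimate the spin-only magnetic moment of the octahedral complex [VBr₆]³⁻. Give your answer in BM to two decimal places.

Each Br⁻ contributes -1; 6 × (-1) = -6. With overall charge -3, V is in the +3 oxidation state.
V is in group 5, so V³⁺ is d² (5 − 3 = 2).
Configuration: t₂g² eg⁰ → 2 unpaired electrons.
μ(spin-only) = √[2(2+2)] = √8 ≈ 2.83 BM.

2.83 BM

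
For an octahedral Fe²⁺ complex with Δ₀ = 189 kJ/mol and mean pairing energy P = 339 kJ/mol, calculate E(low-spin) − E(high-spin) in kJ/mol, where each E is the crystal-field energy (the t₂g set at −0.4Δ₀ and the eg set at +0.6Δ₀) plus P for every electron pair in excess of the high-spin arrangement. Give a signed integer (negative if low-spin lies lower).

Fe is in group 8, so Fe²⁺ is d⁶ (8 − 2 = 6).
In the high-spin limit (t₂g⁴ eg²) the orbital term is -0.4Δ₀ = -76 kJ/mol, with no excess pairing.
Low-spin: t₂g⁶ eg⁰, orbital CFSE = -2.4Δ₀ = -454 kJ/mol; plus 2 excess pairs × P = +678 kJ/mol; total 224 kJ/mol.
Thus E(LS) − E(HS) = 300 kJ/mol.

300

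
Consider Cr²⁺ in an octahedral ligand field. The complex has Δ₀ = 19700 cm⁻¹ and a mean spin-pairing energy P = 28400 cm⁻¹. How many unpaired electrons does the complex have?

4

Cr is in group 6, so Cr²⁺ is d⁴ (6 − 2 = 4).
Here Δ₀ < P (19700 < 28400), so the high-spin state is favoured.
Filling d⁴ accordingly: t2g^3 e_g^1.
Unpaired electrons: 4.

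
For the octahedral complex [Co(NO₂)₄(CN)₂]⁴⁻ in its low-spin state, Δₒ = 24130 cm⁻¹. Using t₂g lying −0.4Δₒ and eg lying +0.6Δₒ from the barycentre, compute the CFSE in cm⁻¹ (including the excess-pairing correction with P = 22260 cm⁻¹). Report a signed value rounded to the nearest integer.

Ligand charges: 4×(-1) from NO₂⁻ and 2×(-1) from CN⁻ sum to -6; with overall charge -4, Co is +2.
Co sits in group 9; removing 2 electrons leaves Co²⁺ with 9 − 2 = 7 d electrons.
The d⁷ electrons fill as t₂g⁶ eg¹.
CFSE(orbital) = 6×(-0.4Δₒ) + 1×(0.6Δₒ) = -1.8Δₒ; with Δₒ = 24130 cm⁻¹ that is -43434 cm⁻¹.
Relative to high-spin t₂g⁵ eg² (2 paired), the low-spin configuration has 1 additional pair, contributing +1 × 22260 = +22260 cm⁻¹.
Overall CFSE = -43434 + 22260 = -21174 cm⁻¹.

-21174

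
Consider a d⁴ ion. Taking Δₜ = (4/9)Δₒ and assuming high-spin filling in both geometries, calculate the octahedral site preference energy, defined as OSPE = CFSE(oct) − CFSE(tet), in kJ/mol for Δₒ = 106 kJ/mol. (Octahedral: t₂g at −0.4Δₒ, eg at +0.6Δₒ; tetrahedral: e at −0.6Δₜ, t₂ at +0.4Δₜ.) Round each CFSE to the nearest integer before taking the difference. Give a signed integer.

Octahedral (high-spin): t2g^3 e_g^1, CFSE = 3(−0.4) + 1(+0.6) = -0.6Δₒ = -0.6 × 106 = -64 kJ/mol.
In a tetrahedral site the filling is e^2 t2^2: CFSE(tet) = -0.4Δₜ = -0.4 × (4/9)(106) = -19 kJ/mol.
OSPE = -64 − (-19) = -45 kJ/mol.

-45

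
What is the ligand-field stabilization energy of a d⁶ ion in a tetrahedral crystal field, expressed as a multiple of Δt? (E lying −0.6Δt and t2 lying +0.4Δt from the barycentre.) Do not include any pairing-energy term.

With tetrahedral geometry the complex is necessarily high-spin.
Configuration: e^3 t2^3.
CFSE = 3(-0.6Δt) + 3(0.4Δt) = -1.8Δt + 1.2Δt = -0.6Δt.

-0.6 Δt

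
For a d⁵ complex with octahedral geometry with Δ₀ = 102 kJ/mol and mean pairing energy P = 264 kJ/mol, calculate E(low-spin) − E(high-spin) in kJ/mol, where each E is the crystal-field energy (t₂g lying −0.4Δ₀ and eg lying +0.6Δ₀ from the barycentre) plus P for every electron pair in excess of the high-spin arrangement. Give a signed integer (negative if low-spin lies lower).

324

High-spin d⁵ fills as t₂g³ eg² with CFSE 3(−0.4) + 2(+0.6) = 0.0Δ₀ = 0 kJ/mol.
For low-spin the configuration is t₂g⁵ eg⁰: orbital energy -2.0 × 102 = -204 kJ/mol, and 2 additional pairs relative to high-spin add 528 kJ/mol, giving 324 kJ/mol.
The difference is 324 − (0) = 324 kJ/mol, so high-spin lies lower.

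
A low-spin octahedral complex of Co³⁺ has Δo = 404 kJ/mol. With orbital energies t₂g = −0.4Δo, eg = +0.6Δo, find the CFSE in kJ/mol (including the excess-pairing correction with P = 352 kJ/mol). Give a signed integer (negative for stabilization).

-266

Co sits in group 9; removing 3 electrons leaves Co³⁺ with 9 − 3 = 6 d electrons.
Configuration: t₂g⁶ eg⁰.
Orbital CFSE = 6(-0.4) + 0(0.6) = -2.4Δo = -2.4 × 404 = -970 kJ/mol.
High-spin d⁶ would be t₂g⁴ eg² with 1 pair; low-spin has 3, so 2 excess pairs cost +2P = +704 kJ/mol.
Combining: -970 + 704 = -266 kJ/mol.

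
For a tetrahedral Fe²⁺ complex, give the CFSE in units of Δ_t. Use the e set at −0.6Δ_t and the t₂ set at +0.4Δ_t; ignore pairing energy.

Fe is in group 8, so Fe²⁺ is d⁶ (8 − 2 = 6).
Tetrahedral fields are weak (Δₜ ≈ 4/9 Δₒ), so electrons fill high-spin.
Configuration: e³ t₂³.
CFSE = 3(-0.6Δ_t) + 3(0.4Δ_t) = -1.8Δ_t + 1.2Δ_t = -0.6Δ_t.

-0.6 Δ_t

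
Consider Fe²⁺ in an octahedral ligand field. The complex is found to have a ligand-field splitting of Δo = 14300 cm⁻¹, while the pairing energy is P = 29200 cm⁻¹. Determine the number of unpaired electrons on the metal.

4

Fe is in group 8, so Fe²⁺ is d⁶ (8 − 2 = 6).
With Δo < P the complex is high-spin.
Filling d⁶ accordingly: t₂g⁴ eg².
Unpaired electrons: 4.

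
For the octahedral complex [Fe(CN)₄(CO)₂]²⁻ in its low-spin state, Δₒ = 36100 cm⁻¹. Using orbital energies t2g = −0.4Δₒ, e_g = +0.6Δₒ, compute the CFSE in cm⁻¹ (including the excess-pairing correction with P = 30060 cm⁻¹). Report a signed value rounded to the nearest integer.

-26520

Ligand charges: 4×(-1) from CN⁻ and 2×(+0) from CO sum to -4; with overall charge -2, Fe is +2.
Fe sits in group 8; removing 2 electrons leaves Fe²⁺ with 8 − 2 = 6 d electrons.
The d⁶ electrons fill as t2g^6 e_g^0.
The orbital stabilization is -2.4Δₒ = -2.4 × 36100 = -86640 cm⁻¹.
High-spin d⁶ would be t2g^4 e_g^2 with 1 pair; low-spin has 3, so 2 excess pairs cost +2P = +60120 cm⁻¹.
Overall CFSE = -86640 + 60120 = -26520 cm⁻¹.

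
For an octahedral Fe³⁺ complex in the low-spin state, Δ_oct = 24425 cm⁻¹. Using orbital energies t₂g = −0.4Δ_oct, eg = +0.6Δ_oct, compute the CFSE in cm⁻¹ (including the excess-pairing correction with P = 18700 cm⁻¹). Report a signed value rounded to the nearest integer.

-11450

Fe³⁺: group 8, so d-count = 8 − 3 = 5.
Configuration: t₂g⁵ eg⁰.
The orbital stabilization is -2.0Δ_oct = -2.0 × 24425 = -48850 cm⁻¹.
Relative to high-spin t₂g³ eg² (0 paired), the low-spin configuration has 2 additional pairs, contributing +2 × 18700 = +37400 cm⁻¹.
Overall CFSE = -48850 + 37400 = -11450 cm⁻¹.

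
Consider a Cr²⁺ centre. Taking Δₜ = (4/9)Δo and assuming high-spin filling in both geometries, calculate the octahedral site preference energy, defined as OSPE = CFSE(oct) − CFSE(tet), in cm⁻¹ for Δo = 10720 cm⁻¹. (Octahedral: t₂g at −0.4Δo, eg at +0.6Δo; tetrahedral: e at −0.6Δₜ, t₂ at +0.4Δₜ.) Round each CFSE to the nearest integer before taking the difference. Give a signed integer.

Cr is in group 6, so Cr²⁺ is d⁴ (6 − 2 = 4).
Octahedral high-spin t₂g³ eg¹: CFSE = -0.6 × 10720 = -6432 cm⁻¹.
Tetrahedral: e² t₂², CFSE = 2(−0.6) + 2(+0.4) = -0.4Δₜ = -0.4 × (4/9) × 10720 = -1906 cm⁻¹.
OSPE = CFSE(oct) − CFSE(tet) = -6432 − (-1906) = -4526 cm⁻¹.

-4526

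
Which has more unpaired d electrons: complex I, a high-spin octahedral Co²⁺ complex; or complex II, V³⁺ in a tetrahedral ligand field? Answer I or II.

I

I: Co²⁺: group 9, so d-count = 9 − 2 = 7; t2g^5 e_g^2 → 3 unpaired.
II: Group 5 minus oxidation state +3 gives a d² configuration for V³⁺; With tetrahedral geometry the complex is necessarily high-spin; e² t₂⁰ → 2 unpaired.
So I has more unpaired electrons.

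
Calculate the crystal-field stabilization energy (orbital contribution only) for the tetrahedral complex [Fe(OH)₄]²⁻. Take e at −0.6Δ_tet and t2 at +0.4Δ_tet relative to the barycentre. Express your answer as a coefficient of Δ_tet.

-0.6 Δ_tet

Each OH⁻ contributes -1; 4 × (-1) = -4. With overall charge -2, Fe is in the +2 oxidation state.
Fe is in group 8, so Fe²⁺ is d⁶ (8 − 2 = 6).
Tetrahedral splitting is small, so the complex is high-spin.
Configuration: e^3 t2^3.
CFSE = 3(-0.6Δ_tet) + 3(0.4Δ_tet) = -1.8Δ_tet + 1.2Δ_tet = -0.6Δ_tet.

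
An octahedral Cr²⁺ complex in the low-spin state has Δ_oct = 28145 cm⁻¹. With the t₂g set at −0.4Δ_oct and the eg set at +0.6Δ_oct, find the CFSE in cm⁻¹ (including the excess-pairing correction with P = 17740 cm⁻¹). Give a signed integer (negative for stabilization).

Group 6 minus oxidation state +2 gives a d⁴ configuration for Cr²⁺.
Configuration: t₂g⁴ eg⁰.
Orbital CFSE = 4(-0.4) + 0(0.6) = -1.6Δ_oct = -1.6 × 28145 = -45032 cm⁻¹.
Relative to high-spin t₂g³ eg¹ (0 paired), the low-spin configuration has 1 additional pair, contributing +1 × 17740 = +17740 cm⁻¹.
Overall CFSE = -45032 + 17740 = -27292 cm⁻¹.

-27292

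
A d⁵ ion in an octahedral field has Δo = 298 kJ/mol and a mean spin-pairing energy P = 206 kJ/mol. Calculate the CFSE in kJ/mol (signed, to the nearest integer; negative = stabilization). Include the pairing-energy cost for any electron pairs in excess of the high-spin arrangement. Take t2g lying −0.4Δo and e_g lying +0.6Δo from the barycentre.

-184

Since Δo = 298 kJ/mol > P = 206 kJ/mol, the complex adopts the low-spin configuration.
Filling d⁵ accordingly: t2g^5 e_g^0.
Orbital CFSE = -2.0Δo = -2.0 × 298 = -596 kJ/mol.
Excess pairs vs high-spin: 2 − 0 = 2; pairing cost = +412 kJ/mol.
Net CFSE = -596 + 412 = -184 kJ/mol.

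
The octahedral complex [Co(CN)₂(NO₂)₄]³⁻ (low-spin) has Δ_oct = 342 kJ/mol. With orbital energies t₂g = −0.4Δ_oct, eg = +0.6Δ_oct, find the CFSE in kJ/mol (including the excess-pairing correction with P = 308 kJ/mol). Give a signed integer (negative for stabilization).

Ligand charges: 2×(-1) from CN⁻ and 4×(-1) from NO₂⁻ sum to -6; with overall charge -3, Co is +3.
Co is in group 9, so Co³⁺ is d⁶ (9 − 3 = 6).
The d⁶ electrons fill as t₂g⁶ eg⁰.
CFSE(orbital) = 6×(-0.4Δ_oct) + 0×(0.6Δ_oct) = -2.4Δ_oct; with Δ_oct = 342 kJ/mol that is -821 kJ/mol.
Pairing penalty: 3 pairs vs 1 in the high-spin reference → 2 extra × P = 616 kJ/mol.
Overall CFSE = -821 + 616 = -205 kJ/mol.

-205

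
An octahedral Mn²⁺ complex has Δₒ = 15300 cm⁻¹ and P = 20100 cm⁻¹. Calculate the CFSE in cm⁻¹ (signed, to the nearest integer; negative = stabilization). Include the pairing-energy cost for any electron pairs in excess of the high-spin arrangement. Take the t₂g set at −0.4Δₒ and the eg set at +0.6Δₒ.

Mn is in group 7, so Mn²⁺ is d⁵ (7 − 2 = 5).
Δₒ < P, so pairing is avoided: the ground state is high-spin.
That gives t₂g³ eg².
Orbital CFSE = 0.0Δₒ = 0.0 × 15300 = 0 cm⁻¹.
High-spin has no excess pairs, so no pairing correction applies.

0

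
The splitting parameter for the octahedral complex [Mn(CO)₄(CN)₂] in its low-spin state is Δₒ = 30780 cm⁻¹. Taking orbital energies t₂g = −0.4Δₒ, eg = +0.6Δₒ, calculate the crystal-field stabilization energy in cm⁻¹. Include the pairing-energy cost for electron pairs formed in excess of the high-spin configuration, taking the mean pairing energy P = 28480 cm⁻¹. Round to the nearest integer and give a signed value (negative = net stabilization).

-4600

Ligand charges: 4×(+0) from CO and 2×(-1) from CN⁻ sum to -2; with overall charge +0, Mn is +2.
Mn sits in group 7; removing 2 electrons leaves Mn²⁺ with 7 − 2 = 5 d electrons.
Electron filling gives t₂g⁵ eg⁰.
CFSE(orbital) = 5×(-0.4Δₒ) + 0×(0.6Δₒ) = -2.0Δₒ; with Δₒ = 30780 cm⁻¹ that is -61560 cm⁻¹.
Pairing penalty: 2 pairs vs 0 in the high-spin reference → 2 extra × P = 56960 cm⁻¹.
Overall CFSE = -61560 + 56960 = -4600 cm⁻¹.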